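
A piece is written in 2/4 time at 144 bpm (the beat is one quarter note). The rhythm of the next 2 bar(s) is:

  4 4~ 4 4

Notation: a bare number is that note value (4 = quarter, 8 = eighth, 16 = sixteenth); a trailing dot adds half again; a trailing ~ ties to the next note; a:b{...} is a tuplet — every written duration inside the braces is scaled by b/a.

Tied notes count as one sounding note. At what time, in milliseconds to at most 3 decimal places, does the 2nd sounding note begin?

1. 0.0ms @ 0 + 416.667ms (1)
2. 416.667ms @ 1 + 833.333ms (2)
3. 1250.0ms @ 3 + 416.667ms (1)

note 2 onset = 1b = 416.667ms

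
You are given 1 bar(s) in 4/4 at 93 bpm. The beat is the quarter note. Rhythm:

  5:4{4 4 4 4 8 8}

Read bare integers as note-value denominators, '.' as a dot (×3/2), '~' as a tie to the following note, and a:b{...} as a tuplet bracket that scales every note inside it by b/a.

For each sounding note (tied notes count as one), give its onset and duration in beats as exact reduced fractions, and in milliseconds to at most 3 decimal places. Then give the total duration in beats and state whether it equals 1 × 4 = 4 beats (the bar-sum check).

1) 0.0ms=0b +516.129ms=4/5b
2) 516.129ms=4/5b +516.129ms=4/5b
3) 1032.258ms=8/5b +516.129ms=4/5b
4) 1548.387ms=12/5b +516.129ms=4/5b
5) 2064.516ms=16/5b +258.065ms=2/5b
6) 2322.581ms=18/5b +258.065ms=2/5b
Σ=4b of 4 (93bpm 4/4) — PASS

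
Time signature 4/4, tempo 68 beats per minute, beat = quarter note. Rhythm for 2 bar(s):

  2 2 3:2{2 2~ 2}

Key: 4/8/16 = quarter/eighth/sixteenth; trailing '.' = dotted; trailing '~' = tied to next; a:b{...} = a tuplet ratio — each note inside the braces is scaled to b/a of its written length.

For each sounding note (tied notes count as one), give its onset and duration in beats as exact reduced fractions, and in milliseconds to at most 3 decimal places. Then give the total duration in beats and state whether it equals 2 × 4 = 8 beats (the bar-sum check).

1) 0.0ms=0b +1764.706ms=2b
2) 1764.706ms=2b +1764.706ms=2b
3) 3529.412ms=4b +1176.471ms=4/3b
4) 4705.882ms=16/3b +2352.941ms=8/3b
Σ=8b of 8 (68bpm 4/4) — PASS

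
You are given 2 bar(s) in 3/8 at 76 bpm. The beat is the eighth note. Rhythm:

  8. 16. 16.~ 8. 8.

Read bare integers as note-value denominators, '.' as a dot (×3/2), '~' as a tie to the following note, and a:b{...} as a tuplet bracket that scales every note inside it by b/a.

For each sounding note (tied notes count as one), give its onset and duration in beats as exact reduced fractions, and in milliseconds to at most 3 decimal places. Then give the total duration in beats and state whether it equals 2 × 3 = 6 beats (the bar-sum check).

1) 0.0ms=0b +1184.211ms=3/2b
2) 1184.211ms=3/2b +592.105ms=3/4b
3) 1776.316ms=9/4b +1776.316ms=9/4b
4) 3552.632ms=9/2b +1184.211ms=3/2b
Σ=6b of 6 (76bpm 3/8) — PASS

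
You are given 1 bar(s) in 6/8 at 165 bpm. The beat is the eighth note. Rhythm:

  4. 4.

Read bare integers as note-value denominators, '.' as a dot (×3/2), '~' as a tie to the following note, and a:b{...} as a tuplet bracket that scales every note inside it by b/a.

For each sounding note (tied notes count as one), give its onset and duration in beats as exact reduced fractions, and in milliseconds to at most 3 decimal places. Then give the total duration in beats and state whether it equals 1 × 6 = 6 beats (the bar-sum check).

1) 0.0ms=0b +1090.909ms=3b
2) 1090.909ms=3b +1090.909ms=3b
Σ=6b of 6 (165bpm 6/8) — PASS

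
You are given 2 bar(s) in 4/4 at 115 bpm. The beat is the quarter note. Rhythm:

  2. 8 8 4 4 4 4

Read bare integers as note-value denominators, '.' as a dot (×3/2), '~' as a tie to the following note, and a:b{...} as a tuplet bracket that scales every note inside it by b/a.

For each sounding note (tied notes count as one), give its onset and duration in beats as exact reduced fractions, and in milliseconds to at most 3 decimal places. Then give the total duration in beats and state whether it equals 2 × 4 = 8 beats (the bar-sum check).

1) 0.0ms=0b +1565.217ms=3b
2) 1565.217ms=3b +260.87ms=1/2b
3) 1826.087ms=7/2b +260.87ms=1/2b
4) 2086.957ms=4b +521.739ms=1b
5) 2608.696ms=5b +521.739ms=1b
6) 3130.435ms=6b +521.739ms=1b
7) 3652.174ms=7b +521.739ms=1b
Σ=8b of 8 (115bpm 4/4) — PASS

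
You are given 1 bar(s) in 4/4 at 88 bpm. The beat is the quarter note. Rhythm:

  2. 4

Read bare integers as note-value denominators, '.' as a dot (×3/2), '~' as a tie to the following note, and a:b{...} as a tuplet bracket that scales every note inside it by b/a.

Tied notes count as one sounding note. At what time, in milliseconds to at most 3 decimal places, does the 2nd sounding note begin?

1. 0.0ms @ 0 + 2045.455ms (3)
2. 2045.455ms @ 3 + 681.818ms (1)

note 2 onset = 3b = 2045.455ms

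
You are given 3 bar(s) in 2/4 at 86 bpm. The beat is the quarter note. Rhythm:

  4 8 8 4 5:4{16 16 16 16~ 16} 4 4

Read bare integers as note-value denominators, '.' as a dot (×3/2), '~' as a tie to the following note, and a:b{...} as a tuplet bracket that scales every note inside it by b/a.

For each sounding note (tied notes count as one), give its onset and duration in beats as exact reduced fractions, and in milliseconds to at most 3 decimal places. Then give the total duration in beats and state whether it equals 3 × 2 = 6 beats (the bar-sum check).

1) 0.0ms=0b +697.674ms=1b
2) 697.674ms=1b +348.837ms=1/2b
3) 1046.512ms=3/2b +348.837ms=1/2b
4) 1395.349ms=2b +697.674ms=1b
5) 2093.023ms=3b +139.535ms=1/5b
6) 2232.558ms=16/5b +139.535ms=1/5b
7) 2372.093ms=17/5b +139.535ms=1/5b
8) 2511.628ms=18/5b +279.07ms=2/5b
9) 2790.698ms=4b +697.674ms=1b
10) 3488.372ms=5b +697.674ms=1b
Σ=6b of 6 (86bpm 2/4) — PASS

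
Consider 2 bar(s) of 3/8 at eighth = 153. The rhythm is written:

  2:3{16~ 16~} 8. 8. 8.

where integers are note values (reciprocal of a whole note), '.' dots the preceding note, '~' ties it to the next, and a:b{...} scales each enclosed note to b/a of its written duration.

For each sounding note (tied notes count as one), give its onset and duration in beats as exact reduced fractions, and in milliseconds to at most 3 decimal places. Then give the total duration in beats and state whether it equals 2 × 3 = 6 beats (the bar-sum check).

1) 0.0ms=0b +1176.471ms=3b
2) 1176.471ms=3b +588.235ms=3/2b
3) 1764.706ms=9/2b +588.235ms=3/2b
Σ=6b of 6 (153bpm 3/8) — PASS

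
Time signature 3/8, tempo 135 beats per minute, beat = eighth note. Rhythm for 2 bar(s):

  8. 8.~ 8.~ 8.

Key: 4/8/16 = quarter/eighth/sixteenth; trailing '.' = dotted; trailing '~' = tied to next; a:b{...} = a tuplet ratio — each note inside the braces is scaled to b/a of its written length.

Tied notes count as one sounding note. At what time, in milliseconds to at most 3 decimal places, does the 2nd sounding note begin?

1. 0.0ms @ 0 + 666.667ms (3/2)
2. 666.667ms @ 3/2 + 2000.0ms (9/2)

note 2 onset = 3/2b = 666.667ms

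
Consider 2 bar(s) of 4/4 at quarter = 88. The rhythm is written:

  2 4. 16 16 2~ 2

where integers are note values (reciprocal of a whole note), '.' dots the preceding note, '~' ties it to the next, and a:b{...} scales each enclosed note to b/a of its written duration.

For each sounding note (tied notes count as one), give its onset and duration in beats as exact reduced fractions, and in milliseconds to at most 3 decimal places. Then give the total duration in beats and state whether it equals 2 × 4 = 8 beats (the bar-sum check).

1) 0.0ms=0b +1363.636ms=2b
2) 1363.636ms=2b +1022.727ms=3/2b
3) 2386.364ms=7/2b +170.455ms=1/4b
4) 2556.818ms=15/4b +170.455ms=1/4b
5) 2727.273ms=4b +2727.273ms=4b
Σ=8b of 8 (88bpm 4/4) — PASS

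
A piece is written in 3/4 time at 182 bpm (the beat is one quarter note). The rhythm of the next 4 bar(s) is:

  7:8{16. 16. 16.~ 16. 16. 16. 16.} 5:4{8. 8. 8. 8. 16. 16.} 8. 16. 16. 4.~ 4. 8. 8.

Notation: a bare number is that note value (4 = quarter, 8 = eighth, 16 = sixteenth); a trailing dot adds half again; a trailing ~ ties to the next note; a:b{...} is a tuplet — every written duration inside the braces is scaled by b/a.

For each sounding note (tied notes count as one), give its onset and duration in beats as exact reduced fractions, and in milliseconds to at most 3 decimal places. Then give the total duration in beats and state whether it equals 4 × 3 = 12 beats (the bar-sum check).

1) 0.0ms=0b +141.287ms=3/7b
2) 141.287ms=3/7b +141.287ms=3/7b
3) 282.575ms=6/7b +282.575ms=6/7b
4) 565.149ms=12/7b +141.287ms=3/7b
5) 706.436ms=15/7b +141.287ms=3/7b
6) 847.724ms=18/7b +141.287ms=3/7b
7) 989.011ms=3b +197.802ms=3/5b
8) 1186.813ms=18/5b +197.802ms=3/5b
9) 1384.615ms=21/5b +197.802ms=3/5b
10) 1582.418ms=24/5b +197.802ms=3/5b
11) 1780.22ms=27/5b +98.901ms=3/10b
12) 1879.121ms=57/10b +98.901ms=3/10b
13) 1978.022ms=6b +247.253ms=3/4b
14) 2225.275ms=27/4b +123.626ms=3/8b
15) 2348.901ms=57/8b +123.626ms=3/8b
16) 2472.527ms=15/2b +989.011ms=3b
17) 3461.538ms=21/2b +247.253ms=3/4b
18) 3708.791ms=45/4b +247.253ms=3/4b
Σ=12b of 12 (182bpm 3/4) — PASS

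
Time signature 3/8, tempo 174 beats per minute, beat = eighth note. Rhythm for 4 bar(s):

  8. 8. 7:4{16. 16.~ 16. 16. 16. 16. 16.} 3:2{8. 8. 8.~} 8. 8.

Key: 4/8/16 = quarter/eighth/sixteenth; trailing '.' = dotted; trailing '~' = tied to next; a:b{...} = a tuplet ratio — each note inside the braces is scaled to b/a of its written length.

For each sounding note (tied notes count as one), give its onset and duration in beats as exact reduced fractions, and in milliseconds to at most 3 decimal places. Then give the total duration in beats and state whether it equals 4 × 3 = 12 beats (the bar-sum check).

1) 0.0ms=0b +517.241ms=3/2b
2) 517.241ms=3/2b +517.241ms=3/2b
3) 1034.483ms=3b +147.783ms=3/7b
4) 1182.266ms=24/7b +295.567ms=6/7b
5) 1477.833ms=30/7b +147.783ms=3/7b
6) 1625.616ms=33/7b +147.783ms=3/7b
7) 1773.399ms=36/7b +147.783ms=3/7b
8) 1921.182ms=39/7b +147.783ms=3/7b
9) 2068.966ms=6b +344.828ms=1b
10) 2413.793ms=7b +344.828ms=1b
11) 2758.621ms=8b +862.069ms=5/2b
12) 3620.69ms=21/2b +517.241ms=3/2b
Σ=12b of 12 (174bpm 3/8) — PASS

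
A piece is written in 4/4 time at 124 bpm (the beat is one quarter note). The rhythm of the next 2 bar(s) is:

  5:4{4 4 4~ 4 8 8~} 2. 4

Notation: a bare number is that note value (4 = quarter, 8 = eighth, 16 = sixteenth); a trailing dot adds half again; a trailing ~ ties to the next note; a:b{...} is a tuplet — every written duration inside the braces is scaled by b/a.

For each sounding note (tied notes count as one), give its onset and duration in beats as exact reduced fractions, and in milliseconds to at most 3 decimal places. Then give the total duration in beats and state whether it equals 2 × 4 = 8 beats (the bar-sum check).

1) 0.0ms=0b +387.097ms=4/5b
2) 387.097ms=4/5b +387.097ms=4/5b
3) 774.194ms=8/5b +774.194ms=8/5b
4) 1548.387ms=16/5b +193.548ms=2/5b
5) 1741.935ms=18/5b +1645.161ms=17/5b
6) 3387.097ms=7b +483.871ms=1b
Σ=8b of 8 (124bpm 4/4) — PASS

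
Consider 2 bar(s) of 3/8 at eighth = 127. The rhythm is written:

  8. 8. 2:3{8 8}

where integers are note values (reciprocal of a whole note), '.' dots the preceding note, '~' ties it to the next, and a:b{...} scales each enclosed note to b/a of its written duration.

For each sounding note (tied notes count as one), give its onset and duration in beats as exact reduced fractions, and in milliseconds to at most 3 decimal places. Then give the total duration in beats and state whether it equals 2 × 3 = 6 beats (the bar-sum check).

1) 0.0ms=0b +708.661ms=3/2b
2) 708.661ms=3/2b +708.661ms=3/2b
3) 1417.323ms=3b +708.661ms=3/2b
4) 2125.984ms=9/2b +708.661ms=3/2b
Σ=6b of 6 (127bpm 3/8) — PASS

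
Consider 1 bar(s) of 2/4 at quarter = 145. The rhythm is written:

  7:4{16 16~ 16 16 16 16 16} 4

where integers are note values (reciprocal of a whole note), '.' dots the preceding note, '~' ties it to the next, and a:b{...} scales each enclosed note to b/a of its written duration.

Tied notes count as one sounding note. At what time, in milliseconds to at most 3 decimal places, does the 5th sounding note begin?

1. 0.0ms @ 0 + 59.113ms (1/7)
2. 59.113ms @ 1/7 + 118.227ms (2/7)
3. 177.34ms @ 3/7 + 59.113ms (1/7)
4. 236.453ms @ 4/7 + 59.113ms (1/7)
5. 295.567ms @ 5/7 + 59.113ms (1/7)
6. 354.68ms @ 6/7 + 59.113ms (1/7)
7. 413.793ms @ 1 + 413.793ms (1)

note 5 onset = 5/7b = 295.567ms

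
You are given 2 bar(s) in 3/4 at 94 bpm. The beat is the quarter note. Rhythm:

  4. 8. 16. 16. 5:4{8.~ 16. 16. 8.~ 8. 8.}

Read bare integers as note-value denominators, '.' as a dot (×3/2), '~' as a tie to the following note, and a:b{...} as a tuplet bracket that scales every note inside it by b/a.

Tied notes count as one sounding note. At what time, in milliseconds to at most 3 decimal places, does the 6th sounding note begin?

1. 0.0ms @ 0 + 957.447ms (3/2)
2. 957.447ms @ 3/2 + 478.723ms (3/4)
3. 1436.17ms @ 9/4 + 239.362ms (3/8)
4. 1675.532ms @ 21/8 + 239.362ms (3/8)
5. 1914.894ms @ 3 + 574.468ms (9/10)
6. 2489.362ms @ 39/10 + 191.489ms (3/10)
7. 2680.851ms @ 21/5 + 765.957ms (6/5)
8. 3446.809ms @ 27/5 + 382.979ms (3/5)

note 6 onset = 39/10b = 2489.362ms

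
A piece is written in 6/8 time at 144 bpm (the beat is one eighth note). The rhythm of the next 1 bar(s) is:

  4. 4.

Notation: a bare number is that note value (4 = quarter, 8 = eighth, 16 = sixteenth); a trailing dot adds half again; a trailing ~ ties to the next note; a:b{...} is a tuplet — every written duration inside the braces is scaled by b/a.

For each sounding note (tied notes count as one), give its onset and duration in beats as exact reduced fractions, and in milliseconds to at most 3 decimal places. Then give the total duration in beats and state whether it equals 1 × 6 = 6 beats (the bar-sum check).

1) 0.0ms=0b +1250.0ms=3b
2) 1250.0ms=3b +1250.0ms=3b
Σ=6b of 6 (144bpm 6/8) — PASS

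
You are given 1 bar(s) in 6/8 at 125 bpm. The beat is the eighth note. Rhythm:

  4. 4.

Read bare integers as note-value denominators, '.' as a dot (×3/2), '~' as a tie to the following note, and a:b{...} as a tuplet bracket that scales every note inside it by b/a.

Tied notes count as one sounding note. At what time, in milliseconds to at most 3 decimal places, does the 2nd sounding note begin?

1. 0.0ms @ 0 + 1440.0ms (3)
2. 1440.0ms @ 3 + 1440.0ms (3)

note 2 onset = 3b = 1440.0ms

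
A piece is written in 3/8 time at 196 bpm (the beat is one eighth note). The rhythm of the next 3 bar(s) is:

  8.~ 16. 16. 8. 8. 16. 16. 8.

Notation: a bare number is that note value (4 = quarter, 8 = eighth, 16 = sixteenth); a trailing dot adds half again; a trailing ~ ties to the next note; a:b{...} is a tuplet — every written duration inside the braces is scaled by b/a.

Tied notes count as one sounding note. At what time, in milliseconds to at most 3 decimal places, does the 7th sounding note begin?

note 7 onset = 15/2b = 2295.918ms

1. 0.0ms @ 0 + 688.776ms (9/4)
2. 688.776ms @ 9/4 + 229.592ms (3/4)
3. 918.367ms @ 3 + 459.184ms (3/2)
4. 1377.551ms @ 9/2 + 459.184ms (3/2)
5. 1836.735ms @ 6 + 229.592ms (3/4)
6. 2066.327ms @ 27/4 + 229.592ms (3/4)
7. 2295.918ms @ 15/2 + 459.184ms (3/2)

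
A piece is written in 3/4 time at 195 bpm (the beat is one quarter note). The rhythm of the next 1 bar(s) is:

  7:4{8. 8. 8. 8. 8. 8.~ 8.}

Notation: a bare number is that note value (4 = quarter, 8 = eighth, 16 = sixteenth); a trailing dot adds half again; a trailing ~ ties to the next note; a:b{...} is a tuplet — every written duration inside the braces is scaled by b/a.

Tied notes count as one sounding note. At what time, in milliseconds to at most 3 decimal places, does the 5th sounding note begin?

1. 0.0ms @ 0 + 131.868ms (3/7)
2. 131.868ms @ 3/7 + 131.868ms (3/7)
3. 263.736ms @ 6/7 + 131.868ms (3/7)
4. 395.604ms @ 9/7 + 131.868ms (3/7)
5. 527.473ms @ 12/7 + 131.868ms (3/7)
6. 659.341ms @ 15/7 + 263.736ms (6/7)

note 5 onset = 12/7b = 527.473ms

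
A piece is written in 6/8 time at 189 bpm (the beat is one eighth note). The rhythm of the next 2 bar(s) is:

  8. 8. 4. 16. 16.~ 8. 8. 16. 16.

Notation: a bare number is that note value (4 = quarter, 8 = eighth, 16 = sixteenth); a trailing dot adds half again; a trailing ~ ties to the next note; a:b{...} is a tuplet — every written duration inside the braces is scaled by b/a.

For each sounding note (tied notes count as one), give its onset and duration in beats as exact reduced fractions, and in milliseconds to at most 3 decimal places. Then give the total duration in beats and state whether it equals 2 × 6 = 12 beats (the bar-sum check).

1) 0.0ms=0b +476.19ms=3/2b
2) 476.19ms=3/2b +476.19ms=3/2b
3) 952.381ms=3b +952.381ms=3b
4) 1904.762ms=6b +238.095ms=3/4b
5) 2142.857ms=27/4b +714.286ms=9/4b
6) 2857.143ms=9b +476.19ms=3/2b
7) 3333.333ms=21/2b +238.095ms=3/4b
8) 3571.429ms=45/4b +238.095ms=3/4b
Σ=12b of 12 (189bpm 6/8) — PASS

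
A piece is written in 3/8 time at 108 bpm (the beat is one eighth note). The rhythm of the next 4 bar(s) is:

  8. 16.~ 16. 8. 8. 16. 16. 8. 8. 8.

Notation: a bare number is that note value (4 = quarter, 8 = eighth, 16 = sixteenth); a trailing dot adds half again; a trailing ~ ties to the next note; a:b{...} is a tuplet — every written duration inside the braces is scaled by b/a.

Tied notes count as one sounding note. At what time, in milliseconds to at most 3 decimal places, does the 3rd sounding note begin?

note 3 onset = 3b = 1666.667ms

1. 0.0ms @ 0 + 833.333ms (3/2)
2. 833.333ms @ 3/2 + 833.333ms (3/2)
3. 1666.667ms @ 3 + 833.333ms (3/2)
4. 2500.0ms @ 9/2 + 833.333ms (3/2)
5. 3333.333ms @ 6 + 416.667ms (3/4)
6. 3750.0ms @ 27/4 + 416.667ms (3/4)
7. 4166.667ms @ 15/2 + 833.333ms (3/2)
8. 5000.0ms @ 9 + 833.333ms (3/2)
9. 5833.333ms @ 21/2 + 833.333ms (3/2)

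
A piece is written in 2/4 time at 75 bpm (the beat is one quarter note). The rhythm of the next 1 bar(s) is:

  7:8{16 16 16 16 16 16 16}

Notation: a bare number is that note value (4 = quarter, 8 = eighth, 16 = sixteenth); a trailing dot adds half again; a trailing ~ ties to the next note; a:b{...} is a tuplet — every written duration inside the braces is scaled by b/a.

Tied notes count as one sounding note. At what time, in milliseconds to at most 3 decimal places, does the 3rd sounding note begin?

note 3 onset = 4/7b = 457.143ms

1. 0.0ms @ 0 + 228.571ms (2/7)
2. 228.571ms @ 2/7 + 228.571ms (2/7)
3. 457.143ms @ 4/7 + 228.571ms (2/7)
4. 685.714ms @ 6/7 + 228.571ms (2/7)
5. 914.286ms @ 8/7 + 228.571ms (2/7)
6. 1142.857ms @ 10/7 + 228.571ms (2/7)
7. 1371.429ms @ 12/7 + 228.571ms (2/7)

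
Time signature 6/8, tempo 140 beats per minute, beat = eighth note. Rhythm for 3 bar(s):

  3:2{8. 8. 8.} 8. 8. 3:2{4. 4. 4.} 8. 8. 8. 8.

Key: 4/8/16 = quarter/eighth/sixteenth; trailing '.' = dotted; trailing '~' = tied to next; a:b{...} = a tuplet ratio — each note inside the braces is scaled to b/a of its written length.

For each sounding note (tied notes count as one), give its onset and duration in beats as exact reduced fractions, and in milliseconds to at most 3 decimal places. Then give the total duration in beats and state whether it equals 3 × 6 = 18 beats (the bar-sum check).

1) 0.0ms=0b +428.571ms=1b
2) 428.571ms=1b +428.571ms=1b
3) 857.143ms=2b +428.571ms=1b
4) 1285.714ms=3b +642.857ms=3/2b
5) 1928.571ms=9/2b +642.857ms=3/2b
6) 2571.429ms=6b +857.143ms=2b
7) 3428.571ms=8b +857.143ms=2b
8) 4285.714ms=10b +857.143ms=2b
9) 5142.857ms=12b +642.857ms=3/2b
10) 5785.714ms=27/2b +642.857ms=3/2b
11) 6428.571ms=15b +642.857ms=3/2b
12) 7071.429ms=33/2b +642.857ms=3/2b
Σ=18b of 18 (140bpm 6/8) — PASS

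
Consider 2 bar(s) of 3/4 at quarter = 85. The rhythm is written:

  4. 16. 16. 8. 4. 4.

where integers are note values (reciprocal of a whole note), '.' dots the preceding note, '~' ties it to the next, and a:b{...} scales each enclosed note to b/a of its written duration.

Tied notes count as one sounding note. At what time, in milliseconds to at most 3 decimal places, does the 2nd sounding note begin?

note 2 onset = 3/2b = 1058.824ms

1. 0.0ms @ 0 + 1058.824ms (3/2)
2. 1058.824ms @ 3/2 + 264.706ms (3/8)
3. 1323.529ms @ 15/8 + 264.706ms (3/8)
4. 1588.235ms @ 9/4 + 529.412ms (3/4)
5. 2117.647ms @ 3 + 1058.824ms (3/2)
6. 3176.471ms @ 9/2 + 1058.824ms (3/2)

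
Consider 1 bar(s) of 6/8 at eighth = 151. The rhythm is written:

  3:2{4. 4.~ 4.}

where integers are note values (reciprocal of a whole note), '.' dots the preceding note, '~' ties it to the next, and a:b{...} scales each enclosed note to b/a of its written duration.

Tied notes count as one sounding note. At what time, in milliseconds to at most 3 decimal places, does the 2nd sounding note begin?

1. 0.0ms @ 0 + 794.702ms (2)
2. 794.702ms @ 2 + 1589.404ms (4)

note 2 onset = 2b = 794.702ms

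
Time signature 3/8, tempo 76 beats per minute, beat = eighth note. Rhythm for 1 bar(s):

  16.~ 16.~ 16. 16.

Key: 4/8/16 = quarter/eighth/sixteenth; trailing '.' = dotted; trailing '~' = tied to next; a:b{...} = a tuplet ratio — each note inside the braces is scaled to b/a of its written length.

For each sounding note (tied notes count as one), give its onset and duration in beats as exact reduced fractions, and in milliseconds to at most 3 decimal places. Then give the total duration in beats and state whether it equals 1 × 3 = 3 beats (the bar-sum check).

1) 0.0ms=0b +1776.316ms=9/4b
2) 1776.316ms=9/4b +592.105ms=3/4b
Σ=3b of 3 (76bpm 3/8) — PASS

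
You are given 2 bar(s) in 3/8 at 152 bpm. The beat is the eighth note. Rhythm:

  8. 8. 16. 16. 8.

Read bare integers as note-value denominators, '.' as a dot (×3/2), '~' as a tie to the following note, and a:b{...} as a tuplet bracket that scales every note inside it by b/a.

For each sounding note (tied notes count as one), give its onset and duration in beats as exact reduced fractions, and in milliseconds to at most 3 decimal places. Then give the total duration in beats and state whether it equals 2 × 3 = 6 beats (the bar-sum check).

1) 0.0ms=0b +592.105ms=3/2b
2) 592.105ms=3/2b +592.105ms=3/2b
3) 1184.211ms=3b +296.053ms=3/4b
4) 1480.263ms=15/4b +296.053ms=3/4b
5) 1776.316ms=9/2b +592.105ms=3/2b
Σ=6b of 6 (152bpm 3/8) — PASS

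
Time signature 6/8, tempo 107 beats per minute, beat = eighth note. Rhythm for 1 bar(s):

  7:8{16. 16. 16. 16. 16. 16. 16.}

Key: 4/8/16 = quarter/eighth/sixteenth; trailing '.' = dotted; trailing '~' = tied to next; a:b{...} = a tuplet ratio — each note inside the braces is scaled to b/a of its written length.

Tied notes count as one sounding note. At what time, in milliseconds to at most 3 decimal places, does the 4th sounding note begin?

note 4 onset = 18/7b = 1441.923ms

1. 0.0ms @ 0 + 480.641ms (6/7)
2. 480.641ms @ 6/7 + 480.641ms (6/7)
3. 961.282ms @ 12/7 + 480.641ms (6/7)
4. 1441.923ms @ 18/7 + 480.641ms (6/7)
5. 1922.563ms @ 24/7 + 480.641ms (6/7)
6. 2403.204ms @ 30/7 + 480.641ms (6/7)
7. 2883.845ms @ 36/7 + 480.641ms (6/7)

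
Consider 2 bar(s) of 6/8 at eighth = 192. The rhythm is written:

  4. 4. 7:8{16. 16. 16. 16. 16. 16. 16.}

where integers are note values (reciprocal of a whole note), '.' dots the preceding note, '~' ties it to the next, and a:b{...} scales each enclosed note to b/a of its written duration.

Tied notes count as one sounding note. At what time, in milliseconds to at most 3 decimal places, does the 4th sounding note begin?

1. 0.0ms @ 0 + 937.5ms (3)
2. 937.5ms @ 3 + 937.5ms (3)
3. 1875.0ms @ 6 + 267.857ms (6/7)
4. 2142.857ms @ 48/7 + 267.857ms (6/7)
5. 2410.714ms @ 54/7 + 267.857ms (6/7)
6. 2678.571ms @ 60/7 + 267.857ms (6/7)
7. 2946.429ms @ 66/7 + 267.857ms (6/7)
8. 3214.286ms @ 72/7 + 267.857ms (6/7)
9. 3482.143ms @ 78/7 + 267.857ms (6/7)

note 4 onset = 48/7b = 2142.857ms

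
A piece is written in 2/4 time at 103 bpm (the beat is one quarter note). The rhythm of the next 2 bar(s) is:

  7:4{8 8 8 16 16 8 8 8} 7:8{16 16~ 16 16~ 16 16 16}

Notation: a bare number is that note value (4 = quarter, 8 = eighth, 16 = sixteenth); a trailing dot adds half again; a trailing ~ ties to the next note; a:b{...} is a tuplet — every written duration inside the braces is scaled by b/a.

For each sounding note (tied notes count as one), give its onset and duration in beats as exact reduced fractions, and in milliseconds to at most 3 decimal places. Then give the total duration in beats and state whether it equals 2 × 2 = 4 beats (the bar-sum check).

1) 0.0ms=0b +166.436ms=2/7b
2) 166.436ms=2/7b +166.436ms=2/7b
3) 332.871ms=4/7b +166.436ms=2/7b
4) 499.307ms=6/7b +83.218ms=1/7b
5) 582.524ms=1b +83.218ms=1/7b
6) 665.742ms=8/7b +166.436ms=2/7b
7) 832.178ms=10/7b +166.436ms=2/7b
8) 998.613ms=12/7b +166.436ms=2/7b
9) 1165.049ms=2b +166.436ms=2/7b
10) 1331.484ms=16/7b +332.871ms=4/7b
11) 1664.355ms=20/7b +332.871ms=4/7b
12) 1997.226ms=24/7b +166.436ms=2/7b
13) 2163.662ms=26/7b +166.436ms=2/7b
Σ=4b of 4 (103bpm 2/4) — PASS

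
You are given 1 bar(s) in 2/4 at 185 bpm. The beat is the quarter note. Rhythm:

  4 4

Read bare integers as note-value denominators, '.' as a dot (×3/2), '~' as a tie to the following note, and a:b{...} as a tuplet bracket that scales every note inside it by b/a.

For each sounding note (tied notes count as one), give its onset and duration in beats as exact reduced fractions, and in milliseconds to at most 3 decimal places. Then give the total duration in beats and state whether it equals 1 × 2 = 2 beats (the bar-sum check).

1) 0.0ms=0b +324.324ms=1b
2) 324.324ms=1b +324.324ms=1b
Σ=2b of 2 (185bpm 2/4) — PASS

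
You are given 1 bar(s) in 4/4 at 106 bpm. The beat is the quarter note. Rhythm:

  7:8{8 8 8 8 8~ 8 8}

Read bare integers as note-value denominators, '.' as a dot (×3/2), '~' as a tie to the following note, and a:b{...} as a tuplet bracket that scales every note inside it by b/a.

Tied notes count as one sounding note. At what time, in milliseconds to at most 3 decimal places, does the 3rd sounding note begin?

1. 0.0ms @ 0 + 323.45ms (4/7)
2. 323.45ms @ 4/7 + 323.45ms (4/7)
3. 646.9ms @ 8/7 + 323.45ms (4/7)
4. 970.35ms @ 12/7 + 323.45ms (4/7)
5. 1293.801ms @ 16/7 + 646.9ms (8/7)
6. 1940.701ms @ 24/7 + 323.45ms (4/7)

note 3 onset = 8/7b = 646.9ms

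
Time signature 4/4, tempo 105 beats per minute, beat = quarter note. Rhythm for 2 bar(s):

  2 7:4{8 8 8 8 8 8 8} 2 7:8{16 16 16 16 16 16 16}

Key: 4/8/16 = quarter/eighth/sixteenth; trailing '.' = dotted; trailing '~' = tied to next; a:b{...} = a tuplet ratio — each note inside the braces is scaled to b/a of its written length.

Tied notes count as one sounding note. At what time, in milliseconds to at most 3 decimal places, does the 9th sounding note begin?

1. 0.0ms @ 0 + 1142.857ms (2)
2. 1142.857ms @ 2 + 163.265ms (2/7)
3. 1306.122ms @ 16/7 + 163.265ms (2/7)
4. 1469.388ms @ 18/7 + 163.265ms (2/7)
5. 1632.653ms @ 20/7 + 163.265ms (2/7)
6. 1795.918ms @ 22/7 + 163.265ms (2/7)
7. 1959.184ms @ 24/7 + 163.265ms (2/7)
8. 2122.449ms @ 26/7 + 163.265ms (2/7)
9. 2285.714ms @ 4 + 1142.857ms (2)
10. 3428.571ms @ 6 + 163.265ms (2/7)
11. 3591.837ms @ 44/7 + 163.265ms (2/7)
12. 3755.102ms @ 46/7 + 163.265ms (2/7)
13. 3918.367ms @ 48/7 + 163.265ms (2/7)
14. 4081.633ms @ 50/7 + 163.265ms (2/7)
15. 4244.898ms @ 52/7 + 163.265ms (2/7)
16. 4408.163ms @ 54/7 + 163.265ms (2/7)

note 9 onset = 4b = 2285.714ms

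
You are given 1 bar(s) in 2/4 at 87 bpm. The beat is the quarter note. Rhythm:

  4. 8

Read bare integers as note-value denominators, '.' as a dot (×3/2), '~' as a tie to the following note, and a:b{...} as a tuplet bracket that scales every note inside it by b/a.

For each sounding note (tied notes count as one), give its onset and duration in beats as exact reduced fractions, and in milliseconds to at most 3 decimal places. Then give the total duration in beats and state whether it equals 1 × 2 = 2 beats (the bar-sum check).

1) 0.0ms=0b +1034.483ms=3/2b
2) 1034.483ms=3/2b +344.828ms=1/2b
Σ=2b of 2 (87bpm 2/4) — PASS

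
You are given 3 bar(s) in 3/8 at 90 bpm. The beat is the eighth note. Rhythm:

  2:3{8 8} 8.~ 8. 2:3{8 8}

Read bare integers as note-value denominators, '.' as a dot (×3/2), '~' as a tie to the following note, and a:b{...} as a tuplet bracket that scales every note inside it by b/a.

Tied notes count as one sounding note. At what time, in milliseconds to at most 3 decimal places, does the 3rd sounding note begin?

1. 0.0ms @ 0 + 1000.0ms (3/2)
2. 1000.0ms @ 3/2 + 1000.0ms (3/2)
3. 2000.0ms @ 3 + 2000.0ms (3)
4. 4000.0ms @ 6 + 1000.0ms (3/2)
5. 5000.0ms @ 15/2 + 1000.0ms (3/2)

note 3 onset = 3b = 2000.0ms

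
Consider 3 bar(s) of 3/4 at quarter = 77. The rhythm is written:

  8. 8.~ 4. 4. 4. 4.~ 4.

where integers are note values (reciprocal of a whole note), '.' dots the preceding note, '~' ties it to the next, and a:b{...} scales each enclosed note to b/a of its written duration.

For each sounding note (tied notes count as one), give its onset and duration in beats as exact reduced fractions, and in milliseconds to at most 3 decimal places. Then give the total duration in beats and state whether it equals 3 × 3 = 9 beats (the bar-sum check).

1) 0.0ms=0b +584.416ms=3/4b
2) 584.416ms=3/4b +1753.247ms=9/4b
3) 2337.662ms=3b +1168.831ms=3/2b
4) 3506.494ms=9/2b +1168.831ms=3/2b
5) 4675.325ms=6b +2337.662ms=3b
Σ=9b of 9 (77bpm 3/4) — PASS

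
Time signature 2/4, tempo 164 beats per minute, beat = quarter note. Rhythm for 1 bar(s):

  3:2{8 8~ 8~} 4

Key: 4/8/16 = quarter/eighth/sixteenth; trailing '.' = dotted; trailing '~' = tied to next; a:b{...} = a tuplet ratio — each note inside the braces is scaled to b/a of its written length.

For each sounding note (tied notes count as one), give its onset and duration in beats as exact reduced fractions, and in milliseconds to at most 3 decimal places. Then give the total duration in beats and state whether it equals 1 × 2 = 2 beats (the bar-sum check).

1) 0.0ms=0b +121.951ms=1/3b
2) 121.951ms=1/3b +609.756ms=5/3b
Σ=2b of 2 (164bpm 2/4) — PASS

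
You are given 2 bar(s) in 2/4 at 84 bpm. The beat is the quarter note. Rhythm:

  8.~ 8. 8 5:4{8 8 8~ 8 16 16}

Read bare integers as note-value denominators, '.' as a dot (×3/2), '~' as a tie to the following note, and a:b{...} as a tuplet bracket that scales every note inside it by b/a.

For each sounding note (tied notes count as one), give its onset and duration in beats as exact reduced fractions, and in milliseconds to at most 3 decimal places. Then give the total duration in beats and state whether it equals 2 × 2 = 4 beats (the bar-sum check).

1) 0.0ms=0b +1071.429ms=3/2b
2) 1071.429ms=3/2b +357.143ms=1/2b
3) 1428.571ms=2b +285.714ms=2/5b
4) 1714.286ms=12/5b +285.714ms=2/5b
5) 2000.0ms=14/5b +571.429ms=4/5b
6) 2571.429ms=18/5b +142.857ms=1/5b
7) 2714.286ms=19/5b +142.857ms=1/5b
Σ=4b of 4 (84bpm 2/4) — PASS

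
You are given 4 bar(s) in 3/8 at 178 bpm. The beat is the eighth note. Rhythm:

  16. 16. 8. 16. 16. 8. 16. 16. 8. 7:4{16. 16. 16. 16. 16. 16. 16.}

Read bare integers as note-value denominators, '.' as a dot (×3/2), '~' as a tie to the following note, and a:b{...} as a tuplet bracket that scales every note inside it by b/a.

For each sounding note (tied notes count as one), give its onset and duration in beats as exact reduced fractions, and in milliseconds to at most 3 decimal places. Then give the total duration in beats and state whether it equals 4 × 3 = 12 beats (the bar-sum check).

1) 0.0ms=0b +252.809ms=3/4b
2) 252.809ms=3/4b +252.809ms=3/4b
3) 505.618ms=3/2b +505.618ms=3/2b
4) 1011.236ms=3b +252.809ms=3/4b
5) 1264.045ms=15/4b +252.809ms=3/4b
6) 1516.854ms=9/2b +505.618ms=3/2b
7) 2022.472ms=6b +252.809ms=3/4b
8) 2275.281ms=27/4b +252.809ms=3/4b
9) 2528.09ms=15/2b +505.618ms=3/2b
10) 3033.708ms=9b +144.462ms=3/7b
11) 3178.17ms=66/7b +144.462ms=3/7b
12) 3322.632ms=69/7b +144.462ms=3/7b
13) 3467.095ms=72/7b +144.462ms=3/7b
14) 3611.557ms=75/7b +144.462ms=3/7b
15) 3756.019ms=78/7b +144.462ms=3/7b
16) 3900.482ms=81/7b +144.462ms=3/7b
Σ=12b of 12 (178bpm 3/8) — PASS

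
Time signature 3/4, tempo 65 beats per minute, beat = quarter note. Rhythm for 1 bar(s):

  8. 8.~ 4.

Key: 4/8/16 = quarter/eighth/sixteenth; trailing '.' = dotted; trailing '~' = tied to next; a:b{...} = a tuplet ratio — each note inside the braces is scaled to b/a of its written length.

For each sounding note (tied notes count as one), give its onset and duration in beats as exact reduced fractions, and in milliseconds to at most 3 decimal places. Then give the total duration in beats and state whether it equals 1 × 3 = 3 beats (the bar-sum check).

1) 0.0ms=0b +692.308ms=3/4b
2) 692.308ms=3/4b +2076.923ms=9/4b
Σ=3b of 3 (65bpm 3/4) — PASS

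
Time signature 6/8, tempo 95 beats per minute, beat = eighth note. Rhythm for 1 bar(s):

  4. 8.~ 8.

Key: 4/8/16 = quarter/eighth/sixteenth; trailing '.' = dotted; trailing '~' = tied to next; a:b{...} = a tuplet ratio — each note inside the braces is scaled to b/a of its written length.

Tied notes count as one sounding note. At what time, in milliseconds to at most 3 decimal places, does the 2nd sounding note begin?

note 2 onset = 3b = 1894.737ms

1. 0.0ms @ 0 + 1894.737ms (3)
2. 1894.737ms @ 3 + 1894.737ms (3)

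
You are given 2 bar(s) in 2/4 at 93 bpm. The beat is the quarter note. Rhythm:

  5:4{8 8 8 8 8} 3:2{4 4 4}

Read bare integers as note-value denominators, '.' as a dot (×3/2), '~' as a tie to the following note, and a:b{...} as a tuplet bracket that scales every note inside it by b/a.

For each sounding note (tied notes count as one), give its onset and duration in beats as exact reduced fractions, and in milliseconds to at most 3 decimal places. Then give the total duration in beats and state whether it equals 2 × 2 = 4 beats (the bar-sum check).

1) 0.0ms=0b +258.065ms=2/5b
2) 258.065ms=2/5b +258.065ms=2/5b
3) 516.129ms=4/5b +258.065ms=2/5b
4) 774.194ms=6/5b +258.065ms=2/5b
5) 1032.258ms=8/5b +258.065ms=2/5b
6) 1290.323ms=2b +430.108ms=2/3b
7) 1720.43ms=8/3b +430.108ms=2/3b
8) 2150.538ms=10/3b +430.108ms=2/3b
Σ=4b of 4 (93bpm 2/4) — PASS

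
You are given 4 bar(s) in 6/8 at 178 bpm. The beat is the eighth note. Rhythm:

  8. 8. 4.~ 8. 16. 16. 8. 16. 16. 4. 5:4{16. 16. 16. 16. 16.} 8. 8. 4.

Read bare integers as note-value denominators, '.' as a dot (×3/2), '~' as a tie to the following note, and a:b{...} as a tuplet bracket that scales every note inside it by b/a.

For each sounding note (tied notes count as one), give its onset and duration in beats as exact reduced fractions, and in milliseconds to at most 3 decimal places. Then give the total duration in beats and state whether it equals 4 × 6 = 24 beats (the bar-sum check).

1) 0.0ms=0b +505.618ms=3/2b
2) 505.618ms=3/2b +505.618ms=3/2b
3) 1011.236ms=3b +1516.854ms=9/2b
4) 2528.09ms=15/2b +252.809ms=3/4b
5) 2780.899ms=33/4b +252.809ms=3/4b
6) 3033.708ms=9b +505.618ms=3/2b
7) 3539.326ms=21/2b +252.809ms=3/4b
8) 3792.135ms=45/4b +252.809ms=3/4b
9) 4044.944ms=12b +1011.236ms=3b
10) 5056.18ms=15b +202.247ms=3/5b
11) 5258.427ms=78/5b +202.247ms=3/5b
12) 5460.674ms=81/5b +202.247ms=3/5b
13) 5662.921ms=84/5b +202.247ms=3/5b
14) 5865.169ms=87/5b +202.247ms=3/5b
15) 6067.416ms=18b +505.618ms=3/2b
16) 6573.034ms=39/2b +505.618ms=3/2b
17) 7078.652ms=21b +1011.236ms=3b
Σ=24b of 24 (178bpm 6/8) — PASS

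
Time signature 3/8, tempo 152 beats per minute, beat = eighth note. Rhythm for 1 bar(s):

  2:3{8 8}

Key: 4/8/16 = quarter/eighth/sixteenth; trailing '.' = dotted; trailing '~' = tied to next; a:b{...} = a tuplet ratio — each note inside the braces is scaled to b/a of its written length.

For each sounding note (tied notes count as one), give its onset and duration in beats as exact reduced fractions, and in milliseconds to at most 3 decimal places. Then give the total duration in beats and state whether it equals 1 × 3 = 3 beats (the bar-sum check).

1) 0.0ms=0b +592.105ms=3/2b
2) 592.105ms=3/2b +592.105ms=3/2b
Σ=3b of 3 (152bpm 3/8) — PASS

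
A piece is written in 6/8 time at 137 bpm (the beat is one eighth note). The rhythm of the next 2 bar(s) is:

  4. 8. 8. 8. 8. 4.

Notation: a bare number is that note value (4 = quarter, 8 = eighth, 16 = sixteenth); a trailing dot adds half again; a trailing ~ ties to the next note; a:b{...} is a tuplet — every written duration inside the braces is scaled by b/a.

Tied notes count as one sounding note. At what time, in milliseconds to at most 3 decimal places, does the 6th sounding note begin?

1. 0.0ms @ 0 + 1313.869ms (3)
2. 1313.869ms @ 3 + 656.934ms (3/2)
3. 1970.803ms @ 9/2 + 656.934ms (3/2)
4. 2627.737ms @ 6 + 656.934ms (3/2)
5. 3284.672ms @ 15/2 + 656.934ms (3/2)
6. 3941.606ms @ 9 + 1313.869ms (3)

note 6 onset = 9b = 3941.606ms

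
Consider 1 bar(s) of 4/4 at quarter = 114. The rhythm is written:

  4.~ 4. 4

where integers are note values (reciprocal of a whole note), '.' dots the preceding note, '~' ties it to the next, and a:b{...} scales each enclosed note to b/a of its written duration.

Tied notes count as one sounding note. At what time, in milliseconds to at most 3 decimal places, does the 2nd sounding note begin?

1. 0.0ms @ 0 + 1578.947ms (3)
2. 1578.947ms @ 3 + 526.316ms (1)

note 2 onset = 3b = 1578.947ms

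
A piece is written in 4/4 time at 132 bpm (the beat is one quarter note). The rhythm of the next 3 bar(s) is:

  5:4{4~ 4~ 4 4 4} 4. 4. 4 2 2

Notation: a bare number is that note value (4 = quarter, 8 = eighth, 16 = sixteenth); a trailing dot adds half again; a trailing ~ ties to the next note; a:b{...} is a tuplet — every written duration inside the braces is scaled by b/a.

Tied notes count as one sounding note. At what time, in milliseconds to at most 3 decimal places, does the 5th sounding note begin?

1. 0.0ms @ 0 + 1090.909ms (12/5)
2. 1090.909ms @ 12/5 + 363.636ms (4/5)
3. 1454.545ms @ 16/5 + 363.636ms (4/5)
4. 1818.182ms @ 4 + 681.818ms (3/2)
5. 2500.0ms @ 11/2 + 681.818ms (3/2)
6. 3181.818ms @ 7 + 454.545ms (1)
7. 3636.364ms @ 8 + 909.091ms (2)
8. 4545.455ms @ 10 + 909.091ms (2)

note 5 onset = 11/2b = 2500.0ms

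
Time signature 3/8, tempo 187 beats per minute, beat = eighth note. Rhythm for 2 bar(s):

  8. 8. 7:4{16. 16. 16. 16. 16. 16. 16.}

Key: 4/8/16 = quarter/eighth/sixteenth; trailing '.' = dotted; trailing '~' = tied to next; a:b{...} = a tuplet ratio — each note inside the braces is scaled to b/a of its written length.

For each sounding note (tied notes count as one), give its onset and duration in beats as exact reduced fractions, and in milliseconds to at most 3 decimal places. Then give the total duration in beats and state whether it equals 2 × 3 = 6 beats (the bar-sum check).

1) 0.0ms=0b +481.283ms=3/2b
2) 481.283ms=3/2b +481.283ms=3/2b
3) 962.567ms=3b +137.51ms=3/7b
4) 1100.076ms=24/7b +137.51ms=3/7b
5) 1237.586ms=27/7b +137.51ms=3/7b
6) 1375.095ms=30/7b +137.51ms=3/7b
7) 1512.605ms=33/7b +137.51ms=3/7b
8) 1650.115ms=36/7b +137.51ms=3/7b
9) 1787.624ms=39/7b +137.51ms=3/7b
Σ=6b of 6 (187bpm 3/8) — PASS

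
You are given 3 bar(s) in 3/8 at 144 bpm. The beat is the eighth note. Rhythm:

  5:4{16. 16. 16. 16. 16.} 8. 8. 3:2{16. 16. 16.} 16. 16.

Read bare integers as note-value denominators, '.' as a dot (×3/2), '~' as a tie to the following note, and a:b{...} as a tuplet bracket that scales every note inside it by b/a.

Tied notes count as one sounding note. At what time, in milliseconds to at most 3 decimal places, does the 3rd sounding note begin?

note 3 onset = 6/5b = 500.0ms

1. 0.0ms @ 0 + 250.0ms (3/5)
2. 250.0ms @ 3/5 + 250.0ms (3/5)
3. 500.0ms @ 6/5 + 250.0ms (3/5)
4. 750.0ms @ 9/5 + 250.0ms (3/5)
5. 1000.0ms @ 12/5 + 250.0ms (3/5)
6. 1250.0ms @ 3 + 625.0ms (3/2)
7. 1875.0ms @ 9/2 + 625.0ms (3/2)
8. 2500.0ms @ 6 + 208.333ms (1/2)
9. 2708.333ms @ 13/2 + 208.333ms (1/2)
10. 2916.667ms @ 7 + 208.333ms (1/2)
11. 3125.0ms @ 15/2 + 312.5ms (3/4)
12. 3437.5ms @ 33/4 + 312.5ms (3/4)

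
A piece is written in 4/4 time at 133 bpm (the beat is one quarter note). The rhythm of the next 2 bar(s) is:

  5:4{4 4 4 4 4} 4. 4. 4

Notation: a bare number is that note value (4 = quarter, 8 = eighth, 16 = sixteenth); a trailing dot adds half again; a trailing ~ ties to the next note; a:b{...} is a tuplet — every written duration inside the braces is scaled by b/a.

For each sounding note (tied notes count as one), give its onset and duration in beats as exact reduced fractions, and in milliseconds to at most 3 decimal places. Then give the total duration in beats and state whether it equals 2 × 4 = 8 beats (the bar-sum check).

1) 0.0ms=0b +360.902ms=4/5b
2) 360.902ms=4/5b +360.902ms=4/5b
3) 721.805ms=8/5b +360.902ms=4/5b
4) 1082.707ms=12/5b +360.902ms=4/5b
5) 1443.609ms=16/5b +360.902ms=4/5b
6) 1804.511ms=4b +676.692ms=3/2b
7) 2481.203ms=11/2b +676.692ms=3/2b
8) 3157.895ms=7b +451.128ms=1b
Σ=8b of 8 (133bpm 4/4) — PASS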